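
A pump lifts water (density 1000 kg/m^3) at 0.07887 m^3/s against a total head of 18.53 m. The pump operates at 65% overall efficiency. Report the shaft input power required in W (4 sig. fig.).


Approach: apply hydraulic power then efficiency conversion, P = rho*g*Q*H; P_in = P/eta.
Step 1 — hydraulic power (P = rho*g*Q*H):
  P = 1000 * 9.81 * 0.07887 * 18.53 = 14336.9 W
Step 2 — input power: P_in = P/eta = 14336.9 / 0.65 = 22060 W
Therefore the shaft input power required = 22060 W.


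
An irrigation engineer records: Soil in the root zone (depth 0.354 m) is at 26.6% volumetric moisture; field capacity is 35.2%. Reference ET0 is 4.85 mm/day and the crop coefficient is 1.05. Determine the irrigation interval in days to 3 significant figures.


Approach: apply soil-water budget scheduling, SMD = (FC-theta)/100*depth*1000; ETc = ET0*Kc; interval = SMD/ETc.
Step 1 — soil moisture deficit:
  SMD = (35.2 - 26.6)/100 * 0.354 * 1000 = 30.444 mm
Step 2 — daily crop ET (ETc = ET0*Kc):
  ETc = 4.85 * 1.05 = 5.0925 mm/day
Step 3 — irrigation interval (SMD/ETc):
  interval = 30.444 / 5.0925 = 5.98 days
Therefore the irrigation interval = 5.98 days.


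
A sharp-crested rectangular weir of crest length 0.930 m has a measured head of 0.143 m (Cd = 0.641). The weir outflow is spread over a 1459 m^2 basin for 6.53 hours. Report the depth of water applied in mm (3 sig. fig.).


Approach: apply the rectangular weir equation with a volume-to-depth conversion, Q = (2/3)*Cd*L*sqrt(2g)*H^1.5; d = Q*t/A * 1000.
Step 1 — weir discharge:
  Q = (2/3)*0.641*0.930*sqrt(2*9.81)*0.143^1.5 = 0.095193 m^3/s
Step 2 — volume: V = 0.095193 * 6.53*3600 = 2237.8 m^3
Step 3 — depth: d = V/A * 1000 = 2237.8/1459 * 1000 = 1530 mm
Therefore the depth of water applied = 1530 mm.


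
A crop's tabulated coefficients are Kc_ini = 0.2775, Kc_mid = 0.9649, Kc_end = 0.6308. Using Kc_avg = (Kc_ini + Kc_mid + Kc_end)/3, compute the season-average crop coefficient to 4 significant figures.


Kc_avg = (0.2775 + 0.9649 + 0.6308)/3 = 0.6244
Therefore the season-average crop coefficient = 0.6244.


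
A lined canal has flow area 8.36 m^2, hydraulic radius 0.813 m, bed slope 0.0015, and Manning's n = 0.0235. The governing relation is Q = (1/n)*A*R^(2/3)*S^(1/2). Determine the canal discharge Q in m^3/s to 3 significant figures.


Q = (1/0.0235) * 8.36 * 0.813^(2/3) * 0.0015^(1/2) = 12.0 m^3/s
Therefore the canal discharge Q = 12.0 m^3/s.


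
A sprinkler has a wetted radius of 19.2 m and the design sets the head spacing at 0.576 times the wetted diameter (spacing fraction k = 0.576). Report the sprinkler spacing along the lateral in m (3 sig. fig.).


Approach: apply the sprinkler spacing rule (spacing as a fraction of wetted diameter), S = k*(2*R).
S = 0.576 * (2 * 19.2) = 22.1 m
Therefore the sprinkler spacing along the lateral = 22.1 m.


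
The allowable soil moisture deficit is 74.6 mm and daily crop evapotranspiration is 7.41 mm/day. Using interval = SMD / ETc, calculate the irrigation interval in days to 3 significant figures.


interval = 74.6 / 7.41 = 10.1 days
Therefore the irrigation interval = 10.1 days.


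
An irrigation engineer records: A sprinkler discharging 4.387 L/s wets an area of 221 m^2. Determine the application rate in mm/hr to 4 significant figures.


Approach: apply the application rate relation, rate = (Q/A)*3600.
rate = (4.387 / 221) * 3600 = 71.46 mm/hr
Therefore the application rate = 71.46 mm/hr.


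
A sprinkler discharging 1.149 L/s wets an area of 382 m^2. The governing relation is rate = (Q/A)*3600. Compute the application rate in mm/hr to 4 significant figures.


rate = (1.149 / 382) * 3600 = 10.83 mm/hr
Therefore the application rate = 10.83 mm/hr.


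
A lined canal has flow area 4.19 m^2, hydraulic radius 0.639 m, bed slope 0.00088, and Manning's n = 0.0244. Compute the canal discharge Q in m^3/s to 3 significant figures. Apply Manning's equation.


Approach: apply Manning's equation, Q = (1/n)*A*R^(2/3)*S^(1/2).
Q = (1/0.0244) * 4.19 * 0.639^(2/3) * 0.00088^(1/2) = 3.78 m^3/s
Therefore the canal discharge Q = 3.78 m^3/s.


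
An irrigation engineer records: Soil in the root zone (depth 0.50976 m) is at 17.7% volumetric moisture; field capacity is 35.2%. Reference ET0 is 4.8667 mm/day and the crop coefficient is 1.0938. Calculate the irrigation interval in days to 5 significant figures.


Approach: apply soil-water budget scheduling, SMD = (FC-theta)/100*depth*1000; ETc = ET0*Kc; interval = SMD/ETc.
Step 1 — soil moisture deficit:
  SMD = (35.2 - 17.7)/100 * 0.50976 * 1000 = 89.20800 mm
Step 2 — daily crop ET (ETc = ET0*Kc):
  ETc = 4.8667 * 1.0938 = 5.323196 mm/day
Step 3 — irrigation interval (SMD/ETc):
  interval = 89.20800 / 5.323196 = 16.758 days
Therefore the irrigation interval = 16.758 days.


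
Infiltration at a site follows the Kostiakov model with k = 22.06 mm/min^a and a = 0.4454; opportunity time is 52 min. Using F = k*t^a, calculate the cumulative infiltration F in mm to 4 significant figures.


F = 22.06 * 52^0.4454 = 128.2 mm
Therefore the cumulative infiltration F = 128.2 mm.


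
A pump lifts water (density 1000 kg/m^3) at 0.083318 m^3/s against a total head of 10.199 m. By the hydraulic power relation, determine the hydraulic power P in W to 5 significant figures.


Approach: apply the hydraulic power relation, P = rho*g*Q*H.
P = 1000 * 9.81 * 0.083318 * 10.199 = 8336.1 W
Therefore the hydraulic power P = 8336.1 W.


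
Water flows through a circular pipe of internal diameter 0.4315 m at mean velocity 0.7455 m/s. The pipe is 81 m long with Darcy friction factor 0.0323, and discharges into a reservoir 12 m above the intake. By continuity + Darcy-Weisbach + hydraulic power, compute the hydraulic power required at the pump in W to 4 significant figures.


Approach: apply continuity + Darcy-Weisbach + hydraulic power, Q = A*v; hf = f*(L/D)*(v^2/(2g)); H = static + hf; P = rho*g*Q*H.
Step 1 — flow rate (continuity, Q = A*v):
  A = pi*(0.4315/2)^2 = 0.146235 m^2
  Q = 0.146235 * 0.7455 = 0.109018 m^3/s
Step 2 — friction head loss (Darcy-Weisbach):
  hf = 0.0323 * (81/0.4315) * (0.7455^2 / (2*9.81))
  hf = 0.171752 m
Step 3 — total head: H = 12 + 0.171752 = 12.1718 m
Step 4 — hydraulic power (P = rho*g*Q*H):
  P = 1000 * 9.81 * 0.109018 * 12.1718 = 13020 W
Therefore the hydraulic power required at the pump = 13020 W.


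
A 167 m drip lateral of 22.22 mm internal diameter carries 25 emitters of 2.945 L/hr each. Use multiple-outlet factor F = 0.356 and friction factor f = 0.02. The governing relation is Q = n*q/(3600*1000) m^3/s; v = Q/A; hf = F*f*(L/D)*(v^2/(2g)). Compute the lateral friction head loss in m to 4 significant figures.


Q = 25*2.945/(3600*1000) = 2.04514e-05 m^3/s
A = pi*(22.22e-3/2)^2 = 3.87773e-04 m^2, so v = Q/A = 0.0527406 m/s
hf = 0.356*0.02*(167/0.02222)*(0.0527406^2/(2*9.81)) = 0.007587 m
Therefore the lateral friction head loss = 0.007587 m.


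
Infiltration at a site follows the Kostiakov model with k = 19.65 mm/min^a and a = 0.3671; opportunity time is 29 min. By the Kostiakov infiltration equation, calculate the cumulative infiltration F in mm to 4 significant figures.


Approach: apply the Kostiakov infiltration equation, F = k*t^a.
F = 19.65 * 29^0.3671 = 67.64 mm
Therefore the cumulative infiltration F = 67.64 mm.


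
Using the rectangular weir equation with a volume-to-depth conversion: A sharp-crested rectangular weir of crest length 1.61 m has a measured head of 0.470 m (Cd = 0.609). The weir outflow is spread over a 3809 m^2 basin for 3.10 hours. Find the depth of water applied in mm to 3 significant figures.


Approach: apply the rectangular weir equation with a volume-to-depth conversion, Q = (2/3)*Cd*L*sqrt(2g)*H^1.5; d = Q*t/A * 1000.
Step 1 — weir discharge:
  Q = (2/3)*0.609*1.61*sqrt(2*9.81)*0.470^1.5 = 0.93293 m^3/s
Step 2 — volume: V = 0.93293 * 3.10*3600 = 10411 m^3
Step 3 — depth: d = V/A * 1000 = 10411/3809 * 1000 = 2730 mm
Therefore the depth of water applied = 2730 mm.


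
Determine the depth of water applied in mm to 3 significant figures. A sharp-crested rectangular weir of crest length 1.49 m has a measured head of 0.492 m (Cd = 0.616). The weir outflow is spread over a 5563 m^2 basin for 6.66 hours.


Approach: apply the rectangular weir equation with a volume-to-depth conversion, Q = (2/3)*Cd*L*sqrt(2g)*H^1.5; d = Q*t/A * 1000.
Step 1 — weir discharge:
  Q = (2/3)*0.616*1.49*sqrt(2*9.81)*0.492^1.5 = 0.93535 m^3/s
Step 2 — volume: V = 0.93535 * 6.66*3600 = 22426 m^3
Step 3 — depth: d = V/A * 1000 = 22426/5563 * 1000 = 4030 mm
Therefore the depth of water applied = 4030 mm.


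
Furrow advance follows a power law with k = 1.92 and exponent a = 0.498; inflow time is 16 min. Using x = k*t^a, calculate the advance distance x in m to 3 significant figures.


x = 1.92 * 16^0.498 = 7.64 m
Therefore the advance distance x = 7.64 m.


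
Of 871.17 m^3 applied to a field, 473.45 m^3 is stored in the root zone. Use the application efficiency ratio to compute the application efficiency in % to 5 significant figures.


Approach: apply the application efficiency ratio, Ea = (stored/applied)*100.
Ea = (473.45/871.17)*100 = 54.346 %
Therefore the application efficiency = 54.346 %.


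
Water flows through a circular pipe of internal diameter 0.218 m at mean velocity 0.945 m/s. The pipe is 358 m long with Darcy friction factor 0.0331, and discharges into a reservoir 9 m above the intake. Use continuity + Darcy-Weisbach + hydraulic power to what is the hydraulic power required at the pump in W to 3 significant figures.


Approach: apply continuity + Darcy-Weisbach + hydraulic power, Q = A*v; hf = f*(L/D)*(v^2/(2g)); H = static + hf; P = rho*g*Q*H.
Step 1 — flow rate (continuity, Q = A*v):
  A = pi*(0.218/2)^2 = 0.037325 m^2
  Q = 0.037325 * 0.945 = 0.035272 m^3/s
Step 2 — friction head loss (Darcy-Weisbach):
  hf = 0.0331 * (358/0.218) * (0.945^2 / (2*9.81))
  hf = 2.4741 m
Step 3 — total head: H = 9 + 2.4741 = 11.474 m
Step 4 — hydraulic power (P = rho*g*Q*H):
  P = 1000 * 9.81 * 0.035272 * 11.474 = 3970 W
Therefore the hydraulic power required at the pump = 3970 W.


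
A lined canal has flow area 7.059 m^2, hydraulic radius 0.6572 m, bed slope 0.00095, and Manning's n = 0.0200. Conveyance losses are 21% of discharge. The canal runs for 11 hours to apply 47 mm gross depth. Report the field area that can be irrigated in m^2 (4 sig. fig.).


Approach: apply Manning's equation with a conveyance and depth budget, Q = (1/n)*A*R^(2/3)*S^(1/2); Q_field = Q*(1-loss); Area = Q_field*t/(d/1000).
Step 1 — canal discharge (Manning's equation):
  Q = (1/0.0200) * 7.059 * 0.6572^(2/3) * 0.00095^(1/2) = 8.22318 m^3/s
Step 2 — delivered flow: Q_field = 8.22318*(1 - 21/100) = 6.49632 m^3/s
Step 3 — volume delivered: V = 6.49632 * 11*3600 = 257254 m^3
Step 4 — area served: A = V / (depth/1000) = 257254 / 0.047 = 5473000 m^2
Therefore the field area that can be irrigated = 5473000 m^2.


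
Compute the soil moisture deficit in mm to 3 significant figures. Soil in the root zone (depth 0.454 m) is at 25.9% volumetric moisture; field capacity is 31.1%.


Approach: apply the soil moisture deficit relation, SMD = (FC - theta)/100 * depth * 1000.
SMD = (31.1 - 25.9)/100 * 0.454 * 1000 = 23.6 mm
Therefore the soil moisture deficit = 23.6 mm.


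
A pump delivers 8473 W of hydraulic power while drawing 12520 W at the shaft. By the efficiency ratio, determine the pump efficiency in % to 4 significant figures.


Approach: apply the efficiency ratio, eta = (P_out/P_in)*100.
eta = (8473 / 12520) * 100 = 67.68 %
Therefore the pump efficiency = 67.68 %.


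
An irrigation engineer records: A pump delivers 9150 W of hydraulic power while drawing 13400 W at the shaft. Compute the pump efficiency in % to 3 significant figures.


Approach: apply the efficiency ratio, eta = (P_out/P_in)*100.
eta = (9150 / 13400) * 100 = 68.3 %
Therefore the pump efficiency = 68.3 %.


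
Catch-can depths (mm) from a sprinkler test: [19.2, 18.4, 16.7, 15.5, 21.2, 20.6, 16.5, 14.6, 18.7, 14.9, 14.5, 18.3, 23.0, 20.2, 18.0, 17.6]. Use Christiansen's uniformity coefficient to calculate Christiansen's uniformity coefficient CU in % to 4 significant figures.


Approach: apply Christiansen's uniformity coefficient, CU = (1 - mean_abs_deviation/mean)*100.
mean = 17.9937 mm
mean |d_i - mean| = 1.95703 mm
CU = (1 - 1.95703/17.9937)*100 = 89.12 %
Therefore Christiansen's uniformity coefficient CU = 89.12 %.


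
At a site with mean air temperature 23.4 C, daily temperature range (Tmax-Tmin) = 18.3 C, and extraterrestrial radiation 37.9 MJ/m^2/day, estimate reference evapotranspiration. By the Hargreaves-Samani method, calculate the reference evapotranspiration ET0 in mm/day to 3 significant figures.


Approach: apply the Hargreaves-Samani method, ET0 = 0.0023*(Tmean+17.8)*sqrt(Tmax-Tmin)*0.408*Ra.
ET0 = 0.0023*(23.4+17.8)*sqrt(18.3)*0.408*37.9 = 6.27 mm/day
Therefore the reference evapotranspiration ET0 = 6.27 mm/day.


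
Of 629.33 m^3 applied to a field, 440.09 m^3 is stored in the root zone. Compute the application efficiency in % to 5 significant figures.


Approach: apply the application efficiency ratio, Ea = (stored/applied)*100.
Ea = (440.09/629.33)*100 = 69.930 %
Therefore the application efficiency = 69.930 %.


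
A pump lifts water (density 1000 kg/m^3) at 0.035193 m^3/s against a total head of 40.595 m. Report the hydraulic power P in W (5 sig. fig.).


Approach: apply the hydraulic power relation, P = rho*g*Q*H.
P = 1000 * 9.81 * 0.035193 * 40.595 = 14015 W
Therefore the hydraulic power P = 14015 W.


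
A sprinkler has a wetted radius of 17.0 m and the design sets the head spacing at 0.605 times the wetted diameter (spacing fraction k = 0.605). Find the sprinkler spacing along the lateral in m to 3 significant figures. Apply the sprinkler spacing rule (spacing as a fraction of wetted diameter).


Approach: apply the sprinkler spacing rule (spacing as a fraction of wetted diameter), S = k*(2*R).
S = 0.605 * (2 * 17.0) = 20.6 m
Therefore the sprinkler spacing along the lateral = 20.6 m.


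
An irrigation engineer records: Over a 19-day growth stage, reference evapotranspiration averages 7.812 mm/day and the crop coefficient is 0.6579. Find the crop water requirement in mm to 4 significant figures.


Approach: apply the crop water requirement relation, CWR = ET0 * Kc * days.
CWR = 7.812 * 0.6579 * 19 = 97.65 mm
Therefore the crop water requirement = 97.65 mm.


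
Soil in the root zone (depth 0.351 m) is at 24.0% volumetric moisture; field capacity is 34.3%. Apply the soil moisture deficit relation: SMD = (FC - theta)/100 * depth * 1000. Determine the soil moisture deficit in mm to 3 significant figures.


SMD = (34.3 - 24.0)/100 * 0.351 * 1000 = 36.2 mm
Therefore the soil moisture deficit = 36.2 mm.


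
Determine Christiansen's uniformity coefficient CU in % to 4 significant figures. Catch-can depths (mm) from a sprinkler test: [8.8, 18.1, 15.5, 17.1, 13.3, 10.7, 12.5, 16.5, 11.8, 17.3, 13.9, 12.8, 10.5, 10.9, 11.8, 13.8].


Approach: apply Christiansen's uniformity coefficient, CU = (1 - mean_abs_deviation/mean)*100.
mean = 13.4563 mm
mean |d_i - mean| = 2.25078 mm
CU = (1 - 2.25078/13.4563)*100 = 83.27 %
Therefore Christiansen's uniformity coefficient CU = 83.27 %.


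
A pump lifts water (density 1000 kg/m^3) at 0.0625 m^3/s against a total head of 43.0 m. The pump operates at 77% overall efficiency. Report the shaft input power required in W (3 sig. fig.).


Approach: apply hydraulic power then efficiency conversion, P = rho*g*Q*H; P_in = P/eta.
Step 1 — hydraulic power (P = rho*g*Q*H):
  P = 1000 * 9.81 * 0.0625 * 43.0 = 26364 W
Step 2 — input power: P_in = P/eta = 26364 / 0.77 = 34200 W
Therefore the shaft input power required = 34200 W.


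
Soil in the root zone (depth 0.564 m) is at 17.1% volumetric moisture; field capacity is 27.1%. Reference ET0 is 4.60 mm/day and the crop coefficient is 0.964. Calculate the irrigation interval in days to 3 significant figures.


Approach: apply soil-water budget scheduling, SMD = (FC-theta)/100*depth*1000; ETc = ET0*Kc; interval = SMD/ETc.
Step 1 — soil moisture deficit:
  SMD = (27.1 - 17.1)/100 * 0.564 * 1000 = 56.400 mm
Step 2 — daily crop ET (ETc = ET0*Kc):
  ETc = 4.60 * 0.964 = 4.4344 mm/day
Step 3 — irrigation interval (SMD/ETc):
  interval = 56.400 / 4.4344 = 12.7 days
Therefore the irrigation interval = 12.7 days.


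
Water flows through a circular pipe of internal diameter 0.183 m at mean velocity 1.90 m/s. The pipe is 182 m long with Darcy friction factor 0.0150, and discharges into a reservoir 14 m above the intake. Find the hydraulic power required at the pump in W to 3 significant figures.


Approach: apply continuity + Darcy-Weisbach + hydraulic power, Q = A*v; hf = f*(L/D)*(v^2/(2g)); H = static + hf; P = rho*g*Q*H.
Step 1 — flow rate (continuity, Q = A*v):
  A = pi*(0.183/2)^2 = 0.026302 m^2
  Q = 0.026302 * 1.90 = 0.049974 m^3/s
Step 2 — friction head loss (Darcy-Weisbach):
  hf = 0.0150 * (182/0.183) * (1.90^2 / (2*9.81))
  hf = 2.7449 m
Step 3 — total head: H = 14 + 2.7449 = 16.745 m
Step 4 — hydraulic power (P = rho*g*Q*H):
  P = 1000 * 9.81 * 0.049974 * 16.745 = 8210 W
Therefore the hydraulic power required at the pump = 8210 W.


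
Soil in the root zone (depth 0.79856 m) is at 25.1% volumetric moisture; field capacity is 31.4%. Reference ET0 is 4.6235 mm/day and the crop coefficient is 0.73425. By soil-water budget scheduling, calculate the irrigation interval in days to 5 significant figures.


Approach: apply soil-water budget scheduling, SMD = (FC-theta)/100*depth*1000; ETc = ET0*Kc; interval = SMD/ETc.
Step 1 — soil moisture deficit:
  SMD = (31.4 - 25.1)/100 * 0.79856 * 1000 = 50.30928 mm
Step 2 — daily crop ET (ETc = ET0*Kc):
  ETc = 4.6235 * 0.73425 = 3.394805 mm/day
Step 3 — irrigation interval (SMD/ETc):
  interval = 50.30928 / 3.394805 = 14.819 days
Therefore the irrigation interval = 14.819 days.


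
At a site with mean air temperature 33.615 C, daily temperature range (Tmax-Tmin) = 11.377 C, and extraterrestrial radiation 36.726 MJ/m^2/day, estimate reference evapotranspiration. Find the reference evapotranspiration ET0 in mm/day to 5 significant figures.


Approach: apply the Hargreaves-Samani method, ET0 = 0.0023*(Tmean+17.8)*sqrt(Tmax-Tmin)*0.408*Ra.
ET0 = 0.0023*(33.615+17.8)*sqrt(11.377)*0.408*36.726 = 5.9768 mm/day
Therefore the reference evapotranspiration ET0 = 5.9768 mm/day.


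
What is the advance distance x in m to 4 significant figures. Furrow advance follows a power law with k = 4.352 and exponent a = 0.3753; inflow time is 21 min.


Approach: apply the power-law advance function, x = k*t^a.
x = 4.352 * 21^0.3753 = 13.64 m
Therefore the advance distance x = 13.64 m.


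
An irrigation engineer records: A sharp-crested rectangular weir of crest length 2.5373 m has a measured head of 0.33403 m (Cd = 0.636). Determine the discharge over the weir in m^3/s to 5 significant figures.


Approach: apply the rectangular weir equation, Q = (2/3)*Cd*L*sqrt(2g)*H^1.5.
Q = (2/3)*0.636*2.5373*sqrt(2*9.81)*0.33403^1.5 = 0.91995 m^3/s
Therefore the discharge over the weir = 0.91995 m^3/s.


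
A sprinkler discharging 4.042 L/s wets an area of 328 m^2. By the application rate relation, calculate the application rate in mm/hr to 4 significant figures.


Approach: apply the application rate relation, rate = (Q/A)*3600.
rate = (4.042 / 328) * 3600 = 44.36 mm/hr
Therefore the application rate = 44.36 mm/hr.


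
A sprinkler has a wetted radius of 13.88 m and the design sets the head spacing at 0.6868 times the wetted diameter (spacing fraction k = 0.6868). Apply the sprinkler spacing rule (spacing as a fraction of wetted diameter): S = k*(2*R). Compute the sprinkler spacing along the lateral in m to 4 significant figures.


S = 0.6868 * (2 * 13.88) = 19.07 m
Therefore the sprinkler spacing along the lateral = 19.07 m.


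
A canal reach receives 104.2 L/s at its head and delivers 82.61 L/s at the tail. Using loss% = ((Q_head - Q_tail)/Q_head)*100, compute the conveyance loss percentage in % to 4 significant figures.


loss = ((104.2 - 82.61)/104.2)*100 = 20.72 %
Therefore the conveyance loss percentage = 20.72 %.


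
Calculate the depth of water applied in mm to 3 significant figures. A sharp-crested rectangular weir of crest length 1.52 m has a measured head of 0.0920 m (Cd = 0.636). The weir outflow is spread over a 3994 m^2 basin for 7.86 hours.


Approach: apply the rectangular weir equation with a volume-to-depth conversion, Q = (2/3)*Cd*L*sqrt(2g)*H^1.5; d = Q*t/A * 1000.
Step 1 — weir discharge:
  Q = (2/3)*0.636*1.52*sqrt(2*9.81)*0.0920^1.5 = 0.079660 m^3/s
Step 2 — volume: V = 0.079660 * 7.86*3600 = 2254.1 m^3
Step 3 — depth: d = V/A * 1000 = 2254.1/3994 * 1000 = 564 mm
Therefore the depth of water applied = 564 mm.


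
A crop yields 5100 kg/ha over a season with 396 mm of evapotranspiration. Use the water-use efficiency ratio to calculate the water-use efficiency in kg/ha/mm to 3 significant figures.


Approach: apply the water-use efficiency ratio, WUE = yield/ET.
WUE = 5100 / 396 = 12.9 kg/ha/mm
Therefore the water-use efficiency = 12.9 kg/ha/mm.


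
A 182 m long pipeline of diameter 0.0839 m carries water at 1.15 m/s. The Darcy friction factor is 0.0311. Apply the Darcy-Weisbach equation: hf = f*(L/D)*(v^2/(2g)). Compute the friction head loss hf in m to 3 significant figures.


hf = 0.0311 * (182/0.0839) * (1.15^2 / (2*9.81))
hf = 4.55 m
Therefore the friction head loss hf = 4.55 m.


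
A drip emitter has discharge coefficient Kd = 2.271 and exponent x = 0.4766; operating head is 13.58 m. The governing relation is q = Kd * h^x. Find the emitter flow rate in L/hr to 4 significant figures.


q = 2.271 * 13.58^0.4766 = 7.873 L/hr
Therefore the emitter flow rate = 7.873 L/hr.


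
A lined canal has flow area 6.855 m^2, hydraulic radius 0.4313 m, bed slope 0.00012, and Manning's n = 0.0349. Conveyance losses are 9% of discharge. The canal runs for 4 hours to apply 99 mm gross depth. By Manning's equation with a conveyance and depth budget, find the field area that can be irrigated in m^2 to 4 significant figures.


Approach: apply Manning's equation with a conveyance and depth budget, Q = (1/n)*A*R^(2/3)*S^(1/2); Q_field = Q*(1-loss); Area = Q_field*t/(d/1000).
Step 1 — canal discharge (Manning's equation):
  Q = (1/0.0349) * 6.855 * 0.4313^(2/3) * 0.00012^(1/2) = 1.22827 m^3/s
Step 2 — delivered flow: Q_field = 1.22827*(1 - 9/100) = 1.11772 m^3/s
Step 3 — volume delivered: V = 1.11772 * 4*3600 = 16095.2 m^3
Step 4 — area served: A = V / (depth/1000) = 16095.2 / 0.099 = 162600 m^2
Therefore the field area that can be irrigated = 162600 m^2.


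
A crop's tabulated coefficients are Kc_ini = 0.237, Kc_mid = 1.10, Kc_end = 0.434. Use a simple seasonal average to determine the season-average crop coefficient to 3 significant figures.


Approach: apply a simple seasonal average, Kc_avg = (Kc_ini + Kc_mid + Kc_end)/3.
Kc_avg = (0.237 + 1.10 + 0.434)/3 = 0.590
Therefore the season-average crop coefficient = 0.590.


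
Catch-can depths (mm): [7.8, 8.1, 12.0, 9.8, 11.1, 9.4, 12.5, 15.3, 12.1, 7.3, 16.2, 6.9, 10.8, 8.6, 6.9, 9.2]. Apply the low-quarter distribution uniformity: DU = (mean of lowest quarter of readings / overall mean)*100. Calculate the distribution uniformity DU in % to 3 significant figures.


sorted lowest 4 of 16: [6.9, 6.9, 7.3, 7.8] -> mean = 7.2250 mm
overall mean = 10.250 mm
DU = (7.2250/10.250)*100 = 70.5 %
Therefore the distribution uniformity DU = 70.5 %.


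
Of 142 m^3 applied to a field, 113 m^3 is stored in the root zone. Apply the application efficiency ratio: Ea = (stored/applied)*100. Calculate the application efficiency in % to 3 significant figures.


Ea = (113/142)*100 = 79.6 %
Therefore the application efficiency = 79.6 %.


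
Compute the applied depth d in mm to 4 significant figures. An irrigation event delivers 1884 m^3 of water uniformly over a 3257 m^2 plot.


Approach: apply depth from volume over area, d = (V/A)*1000.
d = (1884 / 3257) * 1000 = 578.4 mm
Therefore the applied depth d = 578.4 mm.


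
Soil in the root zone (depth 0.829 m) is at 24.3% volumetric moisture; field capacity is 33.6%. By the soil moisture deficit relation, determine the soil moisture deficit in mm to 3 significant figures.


Approach: apply the soil moisture deficit relation, SMD = (FC - theta)/100 * depth * 1000.
SMD = (33.6 - 24.3)/100 * 0.829 * 1000 = 77.1 mm
Therefore the soil moisture deficit = 77.1 mm.


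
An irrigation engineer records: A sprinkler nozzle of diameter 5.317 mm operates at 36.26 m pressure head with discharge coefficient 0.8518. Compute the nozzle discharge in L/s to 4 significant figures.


Approach: apply the orifice equation, Q = Cd*A*sqrt(2*g*h), A = pi*(d/2)^2.
A = pi*(5.317e-3/2)^2 = 2.22036e-05 m^2
Q = 0.8518 * 2.22036e-05 * sqrt(2*9.81*36.26) * 1000 = 0.5045 L/s
Therefore the nozzle discharge = 0.5045 L/s.


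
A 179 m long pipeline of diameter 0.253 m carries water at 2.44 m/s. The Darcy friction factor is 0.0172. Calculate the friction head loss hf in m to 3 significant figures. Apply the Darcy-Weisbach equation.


Approach: apply the Darcy-Weisbach equation, hf = f*(L/D)*(v^2/(2g)).
hf = 0.0172 * (179/0.253) * (2.44^2 / (2*9.81))
hf = 3.69 m
Therefore the friction head loss hf = 3.69 m.


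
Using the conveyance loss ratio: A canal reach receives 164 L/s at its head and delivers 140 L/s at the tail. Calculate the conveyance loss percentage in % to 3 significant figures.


Approach: apply the conveyance loss ratio, loss% = ((Q_head - Q_tail)/Q_head)*100.
loss = ((164 - 140)/164)*100 = 14.6 %
Therefore the conveyance loss percentage = 14.6 %.


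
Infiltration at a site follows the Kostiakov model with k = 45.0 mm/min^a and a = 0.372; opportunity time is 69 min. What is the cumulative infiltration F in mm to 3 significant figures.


Approach: apply the Kostiakov infiltration equation, F = k*t^a.
F = 45.0 * 69^0.372 = 217 mm
Therefore the cumulative infiltration F = 217 mm.


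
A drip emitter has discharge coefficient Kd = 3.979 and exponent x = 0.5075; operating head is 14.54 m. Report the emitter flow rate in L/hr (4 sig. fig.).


Approach: apply the emitter characteristic equation, q = Kd * h^x.
q = 3.979 * 14.54^0.5075 = 15.48 L/hr
Therefore the emitter flow rate = 15.48 L/hr.


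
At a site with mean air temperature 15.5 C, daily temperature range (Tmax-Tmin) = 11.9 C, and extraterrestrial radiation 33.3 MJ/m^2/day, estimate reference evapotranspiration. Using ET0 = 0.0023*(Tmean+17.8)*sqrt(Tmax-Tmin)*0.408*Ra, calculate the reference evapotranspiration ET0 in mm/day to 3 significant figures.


ET0 = 0.0023*(15.5+17.8)*sqrt(11.9)*0.408*33.3 = 3.59 mm/day
Therefore the reference evapotranspiration ET0 = 3.59 mm/day.


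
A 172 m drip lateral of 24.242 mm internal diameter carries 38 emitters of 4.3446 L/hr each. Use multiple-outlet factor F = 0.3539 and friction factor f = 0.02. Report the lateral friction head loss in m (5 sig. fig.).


Approach: apply Darcy-Weisbach with the multiple-outlet F-factor, Q = n*q/(3600*1000) m^3/s; v = Q/A; hf = F*f*(L/D)*(v^2/(2g)).
Q = 38*4.3446/(3600*1000) = 4.585967e-05 m^3/s
A = pi*(24.242e-3/2)^2 = 4.615585e-04 m^2, so v = Q/A = 0.09935829 m/s
hf = 0.3539*0.02*(172/0.024242)*(0.09935829^2/(2*9.81)) = 0.025269 m
Therefore the lateral friction head loss = 0.025269 m.


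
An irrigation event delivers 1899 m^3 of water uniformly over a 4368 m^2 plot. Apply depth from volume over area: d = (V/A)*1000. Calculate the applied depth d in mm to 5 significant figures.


d = (1899 / 4368) * 1000 = 434.75 mm
Therefore the applied depth d = 434.75 mm.


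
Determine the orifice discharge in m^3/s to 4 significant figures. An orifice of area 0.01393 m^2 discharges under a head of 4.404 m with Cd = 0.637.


Approach: apply the orifice equation, Q = Cd*A*sqrt(2*g*h).
Q = 0.637 * 0.01393 * sqrt(2*9.81*4.404) = 0.08248 m^3/s
Therefore the orifice discharge = 0.08248 m^3/s.


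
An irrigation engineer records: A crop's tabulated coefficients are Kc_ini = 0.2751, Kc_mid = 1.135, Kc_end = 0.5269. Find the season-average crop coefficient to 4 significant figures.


Approach: apply a simple seasonal average, Kc_avg = (Kc_ini + Kc_mid + Kc_end)/3.
Kc_avg = (0.2751 + 1.135 + 0.5269)/3 = 0.6457
Therefore the season-average crop coefficient = 0.6457.


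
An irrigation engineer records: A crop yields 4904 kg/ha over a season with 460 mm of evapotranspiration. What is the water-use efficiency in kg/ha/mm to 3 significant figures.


Approach: apply the water-use efficiency ratio, WUE = yield/ET.
WUE = 4904 / 460 = 10.7 kg/ha/mm
Therefore the water-use efficiency = 10.7 kg/ha/mm.


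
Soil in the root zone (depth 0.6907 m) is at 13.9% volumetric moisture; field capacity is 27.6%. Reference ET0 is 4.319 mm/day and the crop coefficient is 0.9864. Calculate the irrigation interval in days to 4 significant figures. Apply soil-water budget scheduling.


Approach: apply soil-water budget scheduling, SMD = (FC-theta)/100*depth*1000; ETc = ET0*Kc; interval = SMD/ETc.
Step 1 — soil moisture deficit:
  SMD = (27.6 - 13.9)/100 * 0.6907 * 1000 = 94.6259 mm
Step 2 — daily crop ET (ETc = ET0*Kc):
  ETc = 4.319 * 0.9864 = 4.26026 mm/day
Step 3 — irrigation interval (SMD/ETc):
  interval = 94.6259 / 4.26026 = 22.21 days
Therefore the irrigation interval = 22.21 days.


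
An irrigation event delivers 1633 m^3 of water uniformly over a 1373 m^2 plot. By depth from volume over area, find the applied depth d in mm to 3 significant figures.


Approach: apply depth from volume over area, d = (V/A)*1000.
d = (1633 / 1373) * 1000 = 1190 mm
Therefore the applied depth d = 1190 mm.


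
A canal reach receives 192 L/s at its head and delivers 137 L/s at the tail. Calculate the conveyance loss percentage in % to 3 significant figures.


Approach: apply the conveyance loss ratio, loss% = ((Q_head - Q_tail)/Q_head)*100.
loss = ((192 - 137)/192)*100 = 28.6 %
Therefore the conveyance loss percentage = 28.6 %.


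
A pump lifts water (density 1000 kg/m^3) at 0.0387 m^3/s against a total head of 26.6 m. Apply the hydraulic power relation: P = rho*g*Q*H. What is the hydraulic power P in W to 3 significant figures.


P = 1000 * 9.81 * 0.0387 * 26.6 = 10100 W
Therefore the hydraulic power P = 10100 W.


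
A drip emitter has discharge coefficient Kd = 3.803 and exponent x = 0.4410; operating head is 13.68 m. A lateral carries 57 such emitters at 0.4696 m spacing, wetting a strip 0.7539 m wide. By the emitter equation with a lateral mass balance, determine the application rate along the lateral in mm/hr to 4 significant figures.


Approach: apply the emitter equation with a lateral mass balance, q = Kd*h^x; Q = n*q; rate = Q/(n*spacing*width).
Step 1 — single emitter flow (q = Kd*h^x):
  q = 3.803 * 13.68^0.4410 = 12.0543 L/hr
Step 2 — total lateral flow: Q = 57 * 12.0543 = 687.092 L/hr
Step 3 — wetted area: A = 57 * 0.4696 * 0.7539 = 20.1798 m^2
Step 4 — application rate: Q/A = 687.092/20.1798 = 34.05 mm/hr
Therefore the application rate along the lateral = 34.05 mm/hr.


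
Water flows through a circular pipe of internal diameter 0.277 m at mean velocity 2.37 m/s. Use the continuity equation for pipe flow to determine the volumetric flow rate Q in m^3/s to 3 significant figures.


Approach: apply the continuity equation for pipe flow, Q = A * v with A = pi*(D/2)^2.
A = pi*(0.277/2)^2 = 0.060263 m^2
Q = 0.060263 * 2.37 = 0.143 m^3/s
Therefore the volumetric flow rate Q = 0.143 m^3/s.


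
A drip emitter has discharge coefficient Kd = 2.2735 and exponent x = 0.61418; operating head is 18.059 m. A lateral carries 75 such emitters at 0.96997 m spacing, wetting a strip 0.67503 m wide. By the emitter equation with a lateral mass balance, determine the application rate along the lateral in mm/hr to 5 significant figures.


Approach: apply the emitter equation with a lateral mass balance, q = Kd*h^x; Q = n*q; rate = Q/(n*spacing*width).
Step 1 — single emitter flow (q = Kd*h^x):
  q = 2.2735 * 18.059^0.61418 = 13.44408 L/hr
Step 2 — total lateral flow: Q = 75 * 13.44408 = 1008.306 L/hr
Step 3 — wetted area: A = 75 * 0.96997 * 0.67503 = 49.10691 m^2
Step 4 — application rate: Q/A = 1008.306/49.10691 = 20.533 mm/hr
Therefore the application rate along the lateral = 20.533 mm/hr.


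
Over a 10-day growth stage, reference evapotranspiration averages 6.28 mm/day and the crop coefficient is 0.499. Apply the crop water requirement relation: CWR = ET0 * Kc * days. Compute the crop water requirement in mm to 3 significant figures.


CWR = 6.28 * 0.499 * 10 = 31.3 mm
Therefore the crop water requirement = 31.3 mm.


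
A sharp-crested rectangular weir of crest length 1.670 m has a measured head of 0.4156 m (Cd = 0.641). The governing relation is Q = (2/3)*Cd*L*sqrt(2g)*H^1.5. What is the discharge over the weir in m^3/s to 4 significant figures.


Q = (2/3)*0.641*1.670*sqrt(2*9.81)*0.4156^1.5 = 0.8469 m^3/s
Therefore the discharge over the weir = 0.8469 m^3/s.


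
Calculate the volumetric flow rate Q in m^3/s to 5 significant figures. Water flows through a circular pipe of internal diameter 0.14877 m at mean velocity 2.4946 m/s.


Approach: apply the continuity equation for pipe flow, Q = A * v with A = pi*(D/2)^2.
A = pi*(0.14877/2)^2 = 0.01738283 m^2
Q = 0.01738283 * 2.4946 = 0.043363 m^3/s
Therefore the volumetric flow rate Q = 0.043363 m^3/s.


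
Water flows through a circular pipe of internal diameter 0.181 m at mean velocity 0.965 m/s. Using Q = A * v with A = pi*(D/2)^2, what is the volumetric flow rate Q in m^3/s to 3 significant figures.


A = pi*(0.181/2)^2 = 0.025730 m^2
Q = 0.025730 * 0.965 = 0.0248 m^3/s
Therefore the volumetric flow rate Q = 0.0248 m^3/s.


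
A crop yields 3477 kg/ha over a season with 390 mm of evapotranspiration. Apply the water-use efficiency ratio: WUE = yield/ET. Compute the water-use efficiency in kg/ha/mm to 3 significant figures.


WUE = 3477 / 390 = 8.92 kg/ha/mm
Therefore the water-use efficiency = 8.92 kg/ha/mm.


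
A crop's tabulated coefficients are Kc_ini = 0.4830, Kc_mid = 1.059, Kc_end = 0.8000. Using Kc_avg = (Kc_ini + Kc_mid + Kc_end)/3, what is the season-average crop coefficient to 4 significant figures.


Kc_avg = (0.4830 + 1.059 + 0.8000)/3 = 0.7807
Therefore the season-average crop coefficient = 0.7807.


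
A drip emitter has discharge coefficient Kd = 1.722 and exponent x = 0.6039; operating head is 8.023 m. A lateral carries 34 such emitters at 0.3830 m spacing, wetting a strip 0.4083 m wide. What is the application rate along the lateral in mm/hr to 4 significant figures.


Approach: apply the emitter equation with a lateral mass balance, q = Kd*h^x; Q = n*q; rate = Q/(n*spacing*width).
Step 1 — single emitter flow (q = Kd*h^x):
  q = 1.722 * 8.023^0.6039 = 6.05567 L/hr
Step 2 — total lateral flow: Q = 34 * 6.05567 = 205.893 L/hr
Step 3 — wetted area: A = 34 * 0.3830 * 0.4083 = 5.31688 m^2
Step 4 — application rate: Q/A = 205.893/5.31688 = 38.72 mm/hr
Therefore the application rate along the lateral = 38.72 mm/hr.


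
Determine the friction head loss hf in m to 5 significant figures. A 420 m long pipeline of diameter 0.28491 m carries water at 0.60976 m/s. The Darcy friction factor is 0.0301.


Approach: apply the Darcy-Weisbach equation, hf = f*(L/D)*(v^2/(2g)).
hf = 0.0301 * (420/0.28491) * (0.60976^2 / (2*9.81))
hf = 0.84087 m
Therefore the friction head loss hf = 0.84087 m.


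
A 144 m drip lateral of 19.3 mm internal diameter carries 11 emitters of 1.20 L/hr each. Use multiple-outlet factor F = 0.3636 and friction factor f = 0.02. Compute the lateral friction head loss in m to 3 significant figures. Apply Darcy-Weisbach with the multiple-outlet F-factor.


Approach: apply Darcy-Weisbach with the multiple-outlet F-factor, Q = n*q/(3600*1000) m^3/s; v = Q/A; hf = F*f*(L/D)*(v^2/(2g)).
Q = 11*1.20/(3600*1000) = 3.6667e-06 m^3/s
A = pi*(19.3e-3/2)^2 = 2.9255e-04 m^2, so v = Q/A = 0.012533 m/s
hf = 0.3636*0.02*(144/0.0193)*(0.012533^2/(2*9.81)) = 0.000434 m
Therefore the lateral friction head loss = 0.000434 m.


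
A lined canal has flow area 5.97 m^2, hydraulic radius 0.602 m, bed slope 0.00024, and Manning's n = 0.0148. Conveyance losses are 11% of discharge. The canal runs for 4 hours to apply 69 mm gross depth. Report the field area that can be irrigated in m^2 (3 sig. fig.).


Approach: apply Manning's equation with a conveyance and depth budget, Q = (1/n)*A*R^(2/3)*S^(1/2); Q_field = Q*(1-loss); Area = Q_field*t/(d/1000).
Step 1 — canal discharge (Manning's equation):
  Q = (1/0.0148) * 5.97 * 0.602^(2/3) * 0.00024^(1/2) = 4.4554 m^3/s
Step 2 — delivered flow: Q_field = 4.4554*(1 - 11/100) = 3.9653 m^3/s
Step 3 — volume delivered: V = 3.9653 * 4*3600 = 57100 m^3
Step 4 — area served: A = V / (depth/1000) = 57100 / 0.069 = 828000 m^2
Therefore the field area that can be irrigated = 828000 m^2.


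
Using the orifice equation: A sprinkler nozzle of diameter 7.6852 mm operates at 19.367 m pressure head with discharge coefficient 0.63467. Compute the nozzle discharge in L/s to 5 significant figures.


Approach: apply the orifice equation, Q = Cd*A*sqrt(2*g*h), A = pi*(d/2)^2.
A = pi*(7.6852e-3/2)^2 = 4.638742e-05 m^2
Q = 0.63467 * 4.638742e-05 * sqrt(2*9.81*19.367) * 1000 = 0.57389 L/s
Therefore the nozzle discharge = 0.57389 L/s.


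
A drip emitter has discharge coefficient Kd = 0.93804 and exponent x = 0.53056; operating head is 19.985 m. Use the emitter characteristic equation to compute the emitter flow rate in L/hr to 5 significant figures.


Approach: apply the emitter characteristic equation, q = Kd * h^x.
q = 0.93804 * 19.985^0.53056 = 4.5954 L/hr
Therefore the emitter flow rate = 4.5954 L/hr.


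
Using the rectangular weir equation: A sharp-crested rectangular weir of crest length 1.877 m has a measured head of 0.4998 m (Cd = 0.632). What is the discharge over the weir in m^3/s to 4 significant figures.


Approach: apply the rectangular weir equation, Q = (2/3)*Cd*L*sqrt(2g)*H^1.5.
Q = (2/3)*0.632*1.877*sqrt(2*9.81)*0.4998^1.5 = 1.238 m^3/s
Therefore the discharge over the weir = 1.238 m^3/s.


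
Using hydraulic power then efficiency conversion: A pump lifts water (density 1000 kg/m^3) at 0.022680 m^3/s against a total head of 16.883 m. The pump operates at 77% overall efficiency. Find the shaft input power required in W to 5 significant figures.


Approach: apply hydraulic power then efficiency conversion, P = rho*g*Q*H; P_in = P/eta.
Step 1 — hydraulic power (P = rho*g*Q*H):
  P = 1000 * 9.81 * 0.022680 * 16.883 = 3756.312 W
Step 2 — input power: P_in = P/eta = 3756.312 / 0.77 = 4878.3 W
Therefore the shaft input power required = 4878.3 W.


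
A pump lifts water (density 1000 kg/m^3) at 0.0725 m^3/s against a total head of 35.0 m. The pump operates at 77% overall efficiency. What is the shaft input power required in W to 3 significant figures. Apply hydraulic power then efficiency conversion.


Approach: apply hydraulic power then efficiency conversion, P = rho*g*Q*H; P_in = P/eta.
Step 1 — hydraulic power (P = rho*g*Q*H):
  P = 1000 * 9.81 * 0.0725 * 35.0 = 24893 W
Step 2 — input power: P_in = P/eta = 24893 / 0.77 = 32300 W
Therefore the shaft input power required = 32300 W.


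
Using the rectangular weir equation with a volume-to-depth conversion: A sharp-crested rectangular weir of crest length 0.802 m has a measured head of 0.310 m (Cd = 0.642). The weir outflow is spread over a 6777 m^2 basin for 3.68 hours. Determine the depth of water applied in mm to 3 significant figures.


Approach: apply the rectangular weir equation with a volume-to-depth conversion, Q = (2/3)*Cd*L*sqrt(2g)*H^1.5; d = Q*t/A * 1000.
Step 1 — weir discharge:
  Q = (2/3)*0.642*0.802*sqrt(2*9.81)*0.310^1.5 = 0.26243 m^3/s
Step 2 — volume: V = 0.26243 * 3.68*3600 = 3476.6 m^3
Step 3 — depth: d = V/A * 1000 = 3476.6/6777 * 1000 = 513 mm
Therefore the depth of water applied = 513 mm.
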